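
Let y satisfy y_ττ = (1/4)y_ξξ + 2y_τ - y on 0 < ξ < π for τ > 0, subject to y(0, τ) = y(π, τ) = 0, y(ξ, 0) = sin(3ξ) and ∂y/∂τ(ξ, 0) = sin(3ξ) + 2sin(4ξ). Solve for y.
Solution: Substitute y = exp(τ)u.
Then y_τ = exp(τ)(u_τ + u), y_ττ = exp(τ)(u_ττ + 2u_τ + u), y_ξξ = exp(τ)u_ξξ; substituting and dividing by exp(τ), the lower-order terms cancel: u_ττ = (1/4)u_ξξ (standard wave equation).
Data for u: u(ξ,0) = y(ξ,0) = sin(3ξ); u_τ(ξ,0) = y_τ(ξ,0) - y(ξ,0) = 2sin(4ξ). The boundary conditions carry over: u(0,τ) = u(π,τ) = 0.
Separating variables: u = Σ [A_n cos(ω_n τ) + B_n sin(ω_n τ)] sin(nξ), ω_n = n/2. From ICs (B_n = velocity coefficient / ω_n): A_3=1, B_4=1.
So u(ξ,τ) = sin(3ξ)cos(3τ/2) + sin(4ξ)sin(2τ), and y(ξ,τ) = exp(τ)u(ξ,τ).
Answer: y(ξ, τ) = exp(τ)sin(3ξ)cos(3τ/2) + exp(τ)sin(4ξ)sin(2τ)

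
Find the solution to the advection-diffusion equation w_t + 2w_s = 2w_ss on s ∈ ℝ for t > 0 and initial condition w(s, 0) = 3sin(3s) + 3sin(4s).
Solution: Moving frame: η = s - 2t, σ = t, w = u(η,σ), so w_t = u_σ - 2u_η and w_ss = u_ηη.
Hence w_t + 2w_s = u_σ and the PDE becomes the heat equation u_σ = 2u_ηη on η ∈ ℝ.
Initial data: u(η,0) = w(η,0) = 3sin(3η) + 3sin(4η). Each mode sin(nη) decays as exp(-2n²σ) on ℝ, so u(η,σ) = Σ c_n exp(-2n²σ) sin(nη) with c_3=3, c_4=3: u(η,σ) = 3exp(-18σ)sin(3η) + 3exp(-32σ)sin(4η).
Substituting back: w(s,t) = u(s - 2t, t).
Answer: w(s, t) = 3exp(-18t)sin(3s - 6t) + 3exp(-32t)sin(4s - 8t)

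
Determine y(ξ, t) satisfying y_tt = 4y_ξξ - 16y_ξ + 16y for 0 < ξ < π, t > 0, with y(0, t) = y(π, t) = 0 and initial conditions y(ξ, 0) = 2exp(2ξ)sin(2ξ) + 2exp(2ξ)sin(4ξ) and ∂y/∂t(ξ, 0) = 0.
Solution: Substitute y = exp(2ξ)u, i.e. u = exp(-2ξ)y.
By the product rule, y_ξ = exp(2ξ)(u_ξ + 2u), y_ξξ = exp(2ξ)(u_ξξ + 4u_ξ + 4u), y_tt = exp(2ξ)u_tt.
Substituting into the PDE and dividing by exp(2ξ): u_tt = 4(u_ξξ + 4u_ξ + 4u) - 16(u_ξ + 2u) + 16u.
The lower-order terms cancel, leaving the standard wave equation u_tt = 4u_ξξ.
Initial data for u: u(ξ,0) = exp(-2ξ)y(ξ,0) = 2sin(2ξ) + 2sin(4ξ); u_t(ξ,0) = exp(-2ξ)y_t(ξ,0) = 0. The boundary conditions carry over: u(0,t) = u(π,t) = 0.
Solve for u:
  Using separation of variables u = X(ξ)T(t):
  Eigenfunctions: sin(nξ), n = 1, 2, 3, ...
  General solution: u(ξ, t) = Σ [A_n cos(2n t) + B_n sin(2n t)] sin(nξ)
  From u(ξ,0) = 2sin(2ξ) + 2sin(4ξ): A_2=2, A_4=2. From u_t(ξ,0) = 0: all B_n = 0.
Hence u(ξ,t) = 2sin(2ξ)cos(4t) + 2sin(4ξ)cos(8t).
Transform back: y(ξ,t) = exp(2ξ)u(ξ,t).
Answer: y(ξ, t) = 2exp(2ξ)sin(2ξ)cos(4t) + 2exp(2ξ)sin(4ξ)cos(8t)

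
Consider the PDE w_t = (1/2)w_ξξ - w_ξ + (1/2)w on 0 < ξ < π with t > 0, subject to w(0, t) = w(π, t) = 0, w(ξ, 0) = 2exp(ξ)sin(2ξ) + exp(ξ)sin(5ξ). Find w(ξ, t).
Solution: Substitute w = exp(ξ)u.
Then w_ξ = exp(ξ)(u_ξ + u), w_ξξ = exp(ξ)(u_ξξ + 2u_ξ + u), w_t = exp(ξ)u_t; substituting and dividing by exp(ξ), the lower-order terms cancel: u_t = (1/2)u_ξξ (standard heat equation).
Data for u: u(ξ,0) = exp(-ξ)w(ξ,0) = 2sin(2ξ) + sin(5ξ). The boundary conditions carry over: u(0,t) = u(π,t) = 0.
Separating variables: u = Σ c_n exp(-n²t/2) sin(nξ). From u(ξ,0) = 2sin(2ξ) + sin(5ξ): c_2=2, c_5=1.
So u(ξ,t) = 2exp(-2t)sin(2ξ) + exp(-25t/2)sin(5ξ), and w(ξ,t) = exp(ξ)u(ξ,t).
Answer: w(ξ, t) = 2exp(-2t)exp(ξ)sin(2ξ) + exp(-25t/2)exp(ξ)sin(5ξ)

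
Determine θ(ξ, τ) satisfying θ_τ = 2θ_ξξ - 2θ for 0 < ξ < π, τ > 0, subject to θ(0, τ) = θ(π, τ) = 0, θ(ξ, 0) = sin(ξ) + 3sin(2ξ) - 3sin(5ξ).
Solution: Substitute θ = exp(-2τ)u, i.e. u = exp(2τ)θ.
By the product rule, θ_τ = exp(-2τ)(u_τ - 2u), θ_ξξ = exp(-2τ)u_ξξ.
Substituting into the PDE and dividing by exp(-2τ): u_τ - 2u = 2u_ξξ - 2u.
The lower-order terms cancel, leaving the standard heat equation u_τ = 2u_ξξ.
Initial data for u: u(ξ,0) = θ(ξ,0) = sin(ξ) + 3sin(2ξ) - 3sin(5ξ). The boundary conditions carry over: u(0,τ) = u(π,τ) = 0.
Solve for u:
  Using separation of variables u = X(ξ)G(τ):
  Eigenfunctions: sin(nξ), n = 1, 2, 3, ...
  General solution: u(ξ, τ) = Σ c_n sin(nξ) exp(-2n² τ)
  Matching u(ξ,0) = sin(ξ) + 3sin(2ξ) - 3sin(5ξ) term by term: c_1=1, c_2=3, c_5=-3.
Hence u(ξ,τ) = exp(-2τ)sin(ξ) + 3exp(-8τ)sin(2ξ) - 3exp(-50τ)sin(5ξ).
Transform back: θ(ξ,τ) = exp(-2τ)u(ξ,τ).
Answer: θ(ξ, τ) = exp(-4τ)sin(ξ) + 3exp(-10τ)sin(2ξ) - 3exp(-52τ)sin(5ξ)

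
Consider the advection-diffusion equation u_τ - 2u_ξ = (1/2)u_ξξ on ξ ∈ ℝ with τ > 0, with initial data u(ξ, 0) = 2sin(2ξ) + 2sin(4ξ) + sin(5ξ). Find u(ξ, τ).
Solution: Moving frame: η = ξ + 2τ, σ = τ, u = w(η,σ), so u_τ = w_σ + 2w_η and u_ξξ = w_ηη.
Hence u_τ - 2u_ξ = w_σ and the PDE becomes the heat equation w_σ = (1/2)w_ηη on η ∈ ℝ.
Initial data: w(η,0) = u(η,0) = 2sin(2η) + 2sin(4η) + sin(5η). Each mode sin(nη) decays as exp(-n²σ/2) on ℝ, so w(η,σ) = Σ c_n exp(-n²σ/2) sin(nη) with c_2=2, c_4=2, c_5=1: w(η,σ) = 2exp(-2σ)sin(2η) + 2exp(-8σ)sin(4η) + exp(-25σ/2)sin(5η).
Substituting back: u(ξ,τ) = w(ξ + 2τ, τ).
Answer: u(ξ, τ) = 2exp(-2τ)sin(2ξ + 4τ) + 2exp(-8τ)sin(4ξ + 8τ) + exp(-25τ/2)sin(5ξ + 10τ)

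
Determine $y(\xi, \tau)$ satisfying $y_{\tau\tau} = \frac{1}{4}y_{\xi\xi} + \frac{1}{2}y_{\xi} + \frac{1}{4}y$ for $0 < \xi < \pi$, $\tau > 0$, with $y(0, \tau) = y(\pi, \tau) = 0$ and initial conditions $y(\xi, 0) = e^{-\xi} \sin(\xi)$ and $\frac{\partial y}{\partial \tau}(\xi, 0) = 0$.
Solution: Substitute $y = e^{-\xi}u$, i.e. $u = e^{\xi}y$.
By the product rule, $y_{\xi} = e^{-\xi}(u_{\xi} - u)$, $y_{\xi\xi} = e^{-\xi}(u_{\xi\xi} - 2u_{\xi} + u)$, $y_{\tau\tau} = e^{-\xi}u_{\tau\tau}$.
Substituting into the PDE and dividing by $e^{-\xi}$: $u_{\tau\tau} = \frac{1}{4}(u_{\xi\xi} - 2u_{\xi} + u) + \frac{1}{2}(u_{\xi} - u) + \frac{1}{4}u$.
The lower-order terms cancel, leaving the standard wave equation $u_{\tau\tau} = \frac{1}{4}u_{\xi\xi}$.
Initial data for $u$: $u(\xi,0) = e^{\xi}y(\xi,0) = \sin(\xi)$; $u_{\tau}(\xi,0) = e^{\xi}y_{\tau}(\xi,0) = 0$. The boundary conditions carry over: $u(0,\tau) = u(\pi,\tau) = 0$.
Solve for $u$:
  Using separation of variables $u = X(\xi)T(\tau)$:
  Eigenfunctions: $\sin(n\xi)$, $n = 1, 2, 3, \ldots$
  General solution: $u(\xi, \tau) = \sum [A_n \cos(n \tau/2) + B_n \sin(n \tau/2)] \sin(n\xi)$
  From $u(\xi,0) = \sin(\xi)$: $A_1=1$. From $u_{\tau}(\xi,0) = 0$: all $B_n = 0$.
Hence $u(\xi,\tau) = \sin(\xi) \cos(\tau/2)$.
Transform back: $y(\xi,\tau) = e^{-\xi}u(\xi,\tau)$.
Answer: $y(\xi, \tau) = e^{-\xi} \sin(\xi) \cos(\tau/2)$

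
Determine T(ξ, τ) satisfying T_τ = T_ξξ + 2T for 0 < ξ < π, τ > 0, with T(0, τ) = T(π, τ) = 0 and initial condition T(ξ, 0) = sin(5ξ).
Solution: Substitute T = exp(2τ)u, i.e. u = exp(-2τ)T.
By the product rule, T_τ = exp(2τ)(u_τ + 2u), T_ξξ = exp(2τ)u_ξξ.
Substituting into the PDE and dividing by exp(2τ): u_τ + 2u = u_ξξ + 2u.
The lower-order terms cancel, leaving the standard heat equation u_τ = u_ξξ.
Initial data for u: u(ξ,0) = T(ξ,0) = sin(5ξ). The boundary conditions carry over: u(0,τ) = u(π,τ) = 0.
Solve for u:
  Using separation of variables u = X(ξ)G(τ):
  Eigenfunctions: sin(nξ), n = 1, 2, 3, ...
  General solution: u(ξ, τ) = Σ c_n sin(nξ) exp(-n² τ)
  Matching u(ξ,0) = sin(5ξ) term by term: c_5=1.
Hence u(ξ,τ) = exp(-25τ)sin(5ξ).
Transform back: T(ξ,τ) = exp(2τ)u(ξ,τ).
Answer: T(ξ, τ) = exp(-23τ)sin(5ξ)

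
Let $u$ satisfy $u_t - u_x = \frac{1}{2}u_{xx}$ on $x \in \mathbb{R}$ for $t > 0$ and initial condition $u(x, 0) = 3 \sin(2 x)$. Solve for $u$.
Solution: Moving frame: $\eta = x + t$, $\sigma = t$, $u = w(\eta,\sigma)$, so $u_t = w_{\sigma} + w_{\eta}$ and $u_{xx} = w_{\eta\eta}$.
Hence $u_t - u_x = w_{\sigma}$ and the PDE becomes the heat equation $w_{\sigma} = \frac{1}{2}w_{\eta\eta}$ on $\eta \in \mathbb{R}$.
Initial data: $w(\eta,0) = u(\eta,0) = 3 \sin(2 \eta)$. Each mode $\sin(n\eta)$ decays as $e^{-n^2\sigma/2}$ on $\mathbb{R}$, so $w(\eta,\sigma) = \sum c_n e^{-n^2\sigma/2} \sin(n\eta)$ with $c_2=3$: $w(\eta,\sigma) = 3 e^{-2 \sigma} \sin(2 \eta)$.
Substituting back: $u(x,t) = w(x + t, t)$.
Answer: $u(x, t) = 3 e^{-2 t} \sin(2 t + 2 x)$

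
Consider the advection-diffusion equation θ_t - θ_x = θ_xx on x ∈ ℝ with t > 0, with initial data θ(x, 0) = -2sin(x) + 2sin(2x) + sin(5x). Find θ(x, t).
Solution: Moving frame: η = x + t, σ = t, θ = u(η,σ), so θ_t = u_σ + u_η and θ_xx = u_ηη.
Hence θ_t - θ_x = u_σ and the PDE becomes the heat equation u_σ = u_ηη on η ∈ ℝ.
Initial data: u(η,0) = θ(η,0) = -2sin(η) + 2sin(2η) + sin(5η). Each mode sin(nη) decays as exp(-n²σ) on ℝ, so u(η,σ) = Σ c_n exp(-n²σ) sin(nη) with c_1=-2, c_2=2, c_5=1: u(η,σ) = -2exp(-σ)sin(η) + 2exp(-4σ)sin(2η) + exp(-25σ)sin(5η).
Substituting back: θ(x,t) = u(x + t, t).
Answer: θ(x, t) = -2exp(-t)sin(t + x) + 2exp(-4t)sin(2t + 2x) + exp(-25t)sin(5t + 5x)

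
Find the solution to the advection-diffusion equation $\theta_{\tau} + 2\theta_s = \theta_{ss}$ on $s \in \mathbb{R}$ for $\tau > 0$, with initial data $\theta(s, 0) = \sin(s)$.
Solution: Moving frame: $\eta = s - 2\tau$, $\sigma = \tau$, $\theta = u(\eta,\sigma)$, so $\theta_{\tau} = u_{\sigma} - 2u_{\eta}$ and $\theta_{ss} = u_{\eta\eta}$.
Hence $\theta_{\tau} + 2\theta_s = u_{\sigma}$ and the PDE becomes the heat equation $u_{\sigma} = u_{\eta\eta}$ on $\eta \in \mathbb{R}$.
Initial data: $u(\eta,0) = \theta(\eta,0) = \sin(\eta)$. Each mode $\sin(n\eta)$ decays as $e^{-n^2\sigma}$ on $\mathbb{R}$, so $u(\eta,\sigma) = \sum c_n e^{-n^2\sigma} \sin(n\eta)$ with $c_1=1$: $u(\eta,\sigma) = e^{-\sigma} \sin(\eta)$.
Substituting back: $\theta(s,\tau) = u(s - 2\tau, \tau)$.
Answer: $\theta(s, \tau) = - e^{-\tau} \sin(2 \tau - s)$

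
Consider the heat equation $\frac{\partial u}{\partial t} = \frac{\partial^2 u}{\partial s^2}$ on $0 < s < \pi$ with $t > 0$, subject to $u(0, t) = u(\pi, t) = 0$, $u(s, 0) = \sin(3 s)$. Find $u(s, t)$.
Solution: Using separation of variables $u = X(s)T(t)$:
Eigenfunctions: $\sin(ns)$, $n = 1, 2, 3, \ldots$
General solution: $u(s, t) = \sum c_n \sin(ns) e^{-n^2 t}$
Matching $u(s,0) = \sin(3 s)$ term by term: $c_3=1$.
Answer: $u(s, t) = e^{-9 t} \sin(3 s)$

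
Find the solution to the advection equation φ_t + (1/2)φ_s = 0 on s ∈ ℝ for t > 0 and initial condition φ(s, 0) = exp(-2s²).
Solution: By method of characteristics (waves move right with speed 1/2):
Along characteristics s - (1/2)t = const, φ is constant, so φ(s,t) = f(s - (1/2)t) with f = φ(·, 0).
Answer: φ(s, t) = exp(-2(s - t/2)²)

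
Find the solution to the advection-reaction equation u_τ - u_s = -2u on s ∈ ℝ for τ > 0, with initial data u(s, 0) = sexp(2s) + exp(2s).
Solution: Substitute u = exp(2s)w.
Then u_s = exp(2s)(w_s + 2w), u_τ = exp(2s)w_τ; substituting and dividing by exp(2s), the lower-order terms cancel: w_τ - w_s = 0 (standard advection equation).
Data for w: w(s,0) = exp(-2s)u(s,0) = s + 1.
By characteristics (ds/dτ = -1), w(s,τ) = f(s + τ) with f = w(·, 0).
So w(s,τ) = s + τ + 1, and u(s,τ) = exp(2s)w(s,τ).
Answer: u(s, τ) = sexp(2s) + τexp(2s) + exp(2s)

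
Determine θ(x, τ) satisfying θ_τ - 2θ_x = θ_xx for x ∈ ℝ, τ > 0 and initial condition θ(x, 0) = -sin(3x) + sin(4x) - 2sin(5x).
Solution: Moving frame: η = x + 2τ, σ = τ, θ = u(η,σ), so θ_τ = u_σ + 2u_η and θ_xx = u_ηη.
Hence θ_τ - 2θ_x = u_σ and the PDE becomes the heat equation u_σ = u_ηη on η ∈ ℝ.
Initial data: u(η,0) = θ(η,0) = -sin(3η) + sin(4η) - 2sin(5η). Each mode sin(nη) decays as exp(-n²σ) on ℝ, so u(η,σ) = Σ c_n exp(-n²σ) sin(nη) with c_3=-1, c_4=1, c_5=-2: u(η,σ) = -exp(-9σ)sin(3η) + exp(-16σ)sin(4η) - 2exp(-25σ)sin(5η).
Substituting back: θ(x,τ) = u(x + 2τ, τ).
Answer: θ(x, τ) = -exp(-9τ)sin(3x + 6τ) + exp(-16τ)sin(4x + 8τ) - 2exp(-25τ)sin(5x + 10τ)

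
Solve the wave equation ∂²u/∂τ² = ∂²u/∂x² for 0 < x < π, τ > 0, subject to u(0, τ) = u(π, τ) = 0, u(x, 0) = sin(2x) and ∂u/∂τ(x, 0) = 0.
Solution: Separating variables: u = Σ [A_n cos(ω_n τ) + B_n sin(ω_n τ)] sin(nx), ω_n = n. From ICs: A_2=1.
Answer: u(x, τ) = sin(2x)cos(2τ)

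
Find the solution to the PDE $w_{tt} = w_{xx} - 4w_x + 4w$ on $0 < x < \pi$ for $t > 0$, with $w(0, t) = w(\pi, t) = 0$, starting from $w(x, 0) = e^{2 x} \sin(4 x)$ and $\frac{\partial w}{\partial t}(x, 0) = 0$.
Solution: Substitute $w = e^{2x}u$, i.e. $u = e^{-2x}w$.
By the product rule, $w_x = e^{2x}(u_x + 2u)$, $w_{xx} = e^{2x}(u_{xx} + 4u_x + 4u)$, $w_{tt} = e^{2x}u_{tt}$.
Substituting into the PDE and dividing by $e^{2x}$: $u_{tt} = (u_{xx} + 4u_x + 4u) - 4(u_x + 2u) + 4u$.
The lower-order terms cancel, leaving the standard wave equation $u_{tt} = u_{xx}$.
Initial data for $u$: $u(x,0) = e^{-2x}w(x,0) = \sin(4 x)$; $u_t(x,0) = e^{-2x}w_t(x,0) = 0$. The boundary conditions carry over: $u(0,t) = u(\pi,t) = 0$.
Solve for $u$:
  Using separation of variables $u = X(x)T(t)$:
  Eigenfunctions: $\sin(nx)$, $n = 1, 2, 3, \ldots$
  General solution: $u(x, t) = \sum [A_n \cos(n t) + B_n \sin(n t)] \sin(nx)$
  From $u(x,0) = \sin(4 x)$: $A_4=1$. From $u_t(x,0) = 0$: all $B_n = 0$.
Hence $u(x,t) = \sin(4 x) \cos(4 t)$.
Transform back: $w(x,t) = e^{2x}u(x,t)$.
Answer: $w(x, t) = e^{2 x} \sin(4 x) \cos(4 t)$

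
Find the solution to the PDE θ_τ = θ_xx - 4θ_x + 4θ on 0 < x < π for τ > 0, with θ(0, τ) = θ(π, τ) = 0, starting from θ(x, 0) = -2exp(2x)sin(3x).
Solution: Substitute θ = exp(2x)u, i.e. u = exp(-2x)θ.
By the product rule, θ_x = exp(2x)(u_x + 2u), θ_xx = exp(2x)(u_xx + 4u_x + 4u), θ_τ = exp(2x)u_τ.
Substituting into the PDE and dividing by exp(2x): u_τ = (u_xx + 4u_x + 4u) - 4(u_x + 2u) + 4u.
The lower-order terms cancel, leaving the standard heat equation u_τ = u_xx.
Initial data for u: u(x,0) = exp(-2x)θ(x,0) = -2sin(3x). The boundary conditions carry over: u(0,τ) = u(π,τ) = 0.
Solve for u:
  Using separation of variables u = X(x)G(τ):
  Eigenfunctions: sin(nx), n = 1, 2, 3, ...
  General solution: u(x, τ) = Σ c_n sin(nx) exp(-n² τ)
  Matching u(x,0) = -2sin(3x) term by term: c_3=-2.
Hence u(x,τ) = -2exp(-9τ)sin(3x).
Transform back: θ(x,τ) = exp(2x)u(x,τ).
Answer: θ(x, τ) = -2exp(2x)exp(-9τ)sin(3x)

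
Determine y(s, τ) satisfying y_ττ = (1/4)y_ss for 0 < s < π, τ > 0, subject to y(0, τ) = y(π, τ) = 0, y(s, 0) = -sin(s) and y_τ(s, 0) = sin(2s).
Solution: Using separation of variables y = X(s)T(τ):
Eigenfunctions: sin(ns), n = 1, 2, 3, ...
General solution: y(s, τ) = Σ [A_n cos(n τ/2) + B_n sin(n τ/2)] sin(ns)
From y(s,0) = -sin(s): A_1=-1. From y_τ(s,0) = sin(2s), using y_τ(s,0) = Σ ω_n B_n sin(ns) with ω_n = n/2: B_2 = 1/1 = 1.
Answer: y(s, τ) = -sin(s)cos(τ/2) + sin(2s)sin(τ)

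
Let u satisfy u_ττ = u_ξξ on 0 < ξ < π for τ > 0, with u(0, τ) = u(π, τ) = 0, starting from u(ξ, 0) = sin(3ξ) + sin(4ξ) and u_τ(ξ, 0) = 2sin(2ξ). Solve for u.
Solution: Using separation of variables u = X(ξ)T(τ):
Eigenfunctions: sin(nξ), n = 1, 2, 3, ...
General solution: u(ξ, τ) = Σ [A_n cos(n τ) + B_n sin(n τ)] sin(nξ)
From u(ξ,0) = sin(3ξ) + sin(4ξ): A_3=1, A_4=1. From u_τ(ξ,0) = 2sin(2ξ), using u_τ(ξ,0) = Σ ω_n B_n sin(nξ) with ω_n = n: B_2 = 2/2 = 1.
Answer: u(ξ, τ) = sin(2ξ)sin(2τ) + sin(3ξ)cos(3τ) + sin(4ξ)cos(4τ)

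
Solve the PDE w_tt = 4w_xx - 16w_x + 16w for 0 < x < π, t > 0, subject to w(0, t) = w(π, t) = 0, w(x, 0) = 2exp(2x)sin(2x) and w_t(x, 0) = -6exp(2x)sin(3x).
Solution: Substitute w = exp(2x)u, i.e. u = exp(-2x)w.
By the product rule, w_x = exp(2x)(u_x + 2u), w_xx = exp(2x)(u_xx + 4u_x + 4u), w_tt = exp(2x)u_tt.
Substituting into the PDE and dividing by exp(2x): u_tt = 4(u_xx + 4u_x + 4u) - 16(u_x + 2u) + 16u.
The lower-order terms cancel, leaving the standard wave equation u_tt = 4u_xx.
Initial data for u: u(x,0) = exp(-2x)w(x,0) = 2sin(2x); u_t(x,0) = exp(-2x)w_t(x,0) = -6sin(3x). The boundary conditions carry over: u(0,t) = u(π,t) = 0.
Solve for u:
  Using separation of variables u = X(x)T(t):
  Eigenfunctions: sin(nx), n = 1, 2, 3, ...
  General solution: u(x, t) = Σ [A_n cos(2n t) + B_n sin(2n t)] sin(nx)
  From u(x,0) = 2sin(2x): A_2=2. From u_t(x,0) = -6sin(3x), using u_t(x,0) = Σ ω_n B_n sin(nx) with ω_n = 2n: B_3 = (-6)/6 = -1.
Hence u(x,t) = -sin(6t)sin(3x) + 2sin(2x)cos(4t).
Transform back: w(x,t) = exp(2x)u(x,t).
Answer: w(x, t) = -exp(2x)sin(6t)sin(3x) + 2exp(2x)sin(2x)cos(4t)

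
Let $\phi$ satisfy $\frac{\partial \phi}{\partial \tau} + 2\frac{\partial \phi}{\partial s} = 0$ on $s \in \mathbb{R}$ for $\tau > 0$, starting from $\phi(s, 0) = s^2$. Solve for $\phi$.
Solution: By method of characteristics (waves move right with speed 2):
Along characteristics $s - 2\tau =$ const, $\phi$ is constant, so $\phi(s,\tau) = f(s - 2\tau)$ with $f = \phi( \cdot , 0)$.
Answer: $\phi(s, \tau) = 4 \tau^2 - 4 \tau s + s^2$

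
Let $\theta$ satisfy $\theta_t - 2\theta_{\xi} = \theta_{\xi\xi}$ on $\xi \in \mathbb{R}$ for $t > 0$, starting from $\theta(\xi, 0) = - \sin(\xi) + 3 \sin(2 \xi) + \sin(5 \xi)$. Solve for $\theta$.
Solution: Moving frame: $\eta = \xi + 2t$, $\sigma = t$, $\theta = u(\eta,\sigma)$, so $\theta_t = u_{\sigma} + 2u_{\eta}$ and $\theta_{\xi\xi} = u_{\eta\eta}$.
Hence $\theta_t - 2\theta_{\xi} = u_{\sigma}$ and the PDE becomes the heat equation $u_{\sigma} = u_{\eta\eta}$ on $\eta \in \mathbb{R}$.
Initial data: $u(\eta,0) = \theta(\eta,0) = - \sin(\eta) + 3 \sin(2 \eta) + \sin(5 \eta)$. Each mode $\sin(n\eta)$ decays as $e^{-n^2\sigma}$ on $\mathbb{R}$, so $u(\eta,\sigma) = \sum c_n e^{-n^2\sigma} \sin(n\eta)$ with $c_1=-1, c_2=3, c_5=1$: $u(\eta,\sigma) = - e^{-\sigma} \sin(\eta) + 3 e^{-4 \sigma} \sin(2 \eta) + e^{-25 \sigma} \sin(5 \eta)$.
Substituting back: $\theta(\xi,t) = u(\xi + 2t, t)$.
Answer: $\theta(\xi, t) = - e^{-t} \sin(\xi + 2 t) + 3 e^{-4 t} \sin(2 \xi + 4 t) + e^{-25 t} \sin(5 \xi + 10 t)$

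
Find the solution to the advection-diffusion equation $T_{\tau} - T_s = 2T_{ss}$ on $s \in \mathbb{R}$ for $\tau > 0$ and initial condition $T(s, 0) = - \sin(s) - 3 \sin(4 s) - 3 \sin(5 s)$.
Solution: Moving frame: $\eta = s + \tau$, $\sigma = \tau$, $T = u(\eta,\sigma)$, so $T_{\tau} = u_{\sigma} + u_{\eta}$ and $T_{ss} = u_{\eta\eta}$.
Hence $T_{\tau} - T_s = u_{\sigma}$ and the PDE becomes the heat equation $u_{\sigma} = 2u_{\eta\eta}$ on $\eta \in \mathbb{R}$.
Initial data: $u(\eta,0) = T(\eta,0) = - \sin(\eta) - 3 \sin(4 \eta) - 3 \sin(5 \eta)$. Each mode $\sin(n\eta)$ decays as $e^{-2n^2\sigma}$ on $\mathbb{R}$, so $u(\eta,\sigma) = \sum c_n e^{-2n^2\sigma} \sin(n\eta)$ with $c_1=-1, c_4=-3, c_5=-3$: $u(\eta,\sigma) = - e^{-2 \sigma} \sin(\eta) - 3 e^{-32 \sigma} \sin(4 \eta) - 3 e^{-50 \sigma} \sin(5 \eta)$.
Substituting back: $T(s,\tau) = u(s + \tau, \tau)$.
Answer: $T(s, \tau) = - e^{-2 \tau} \sin(\tau + s) - 3 e^{-32 \tau} \sin(4 \tau + 4 s) - 3 e^{-50 \tau} \sin(5 \tau + 5 s)$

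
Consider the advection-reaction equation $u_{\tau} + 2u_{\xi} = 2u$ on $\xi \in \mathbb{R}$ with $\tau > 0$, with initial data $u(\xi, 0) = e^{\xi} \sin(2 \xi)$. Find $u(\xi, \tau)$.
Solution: Substitute $u = e^{\xi}w$, i.e. $w = e^{-\xi}u$.
By the product rule, $u_{\xi} = e^{\xi}(w_{\xi} + w)$, $u_{\tau} = e^{\xi}w_{\tau}$.
Substituting into the PDE and dividing by $e^{\xi}$: $w_{\tau} + 2(w_{\xi} + w) = 2w$.
The lower-order terms cancel, leaving the standard advection equation $w_{\tau} + 2w_{\xi} = 0$.
Initial data for $w$: $w(\xi,0) = e^{-\xi}u(\xi,0) = \sin(2 \xi)$.
Solve for $w$:
  By method of characteristics (waves move right with speed 2):
  Along characteristics $\xi - 2\tau =$ const, $w$ is constant, so $w(\xi,\tau) = f(\xi - 2\tau)$ with $f = w( \cdot , 0)$.
Hence $w(\xi,\tau) = \sin(2 \xi - 4 \tau)$.
Transform back: $u(\xi,\tau) = e^{\xi}w(\xi,\tau)$.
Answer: $u(\xi, \tau) = - e^{\xi} \sin(4 \tau - 2 \xi)$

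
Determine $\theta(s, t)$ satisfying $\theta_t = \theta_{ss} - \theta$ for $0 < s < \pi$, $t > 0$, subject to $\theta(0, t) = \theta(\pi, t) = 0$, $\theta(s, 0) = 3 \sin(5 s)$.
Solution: Substitute $\theta = e^{-t}u$.
Then $\theta_t = e^{-t}(u_t - u)$, $\theta_{ss} = e^{-t}u_{ss}$; substituting and dividing by $e^{-t}$, the lower-order terms cancel: $u_t = u_{ss}$ (standard heat equation).
Data for $u$: $u(s,0) = \theta(s,0) = 3 \sin(5 s)$. The boundary conditions carry over: $u(0,t) = u(\pi,t) = 0$.
Separating variables: $u = \sum c_n e^{-n^2t} \sin(ns)$. From $u(s,0) = 3 \sin(5 s)$: $c_5=3$.
So $u(s,t) = 3 e^{-25 t} \sin(5 s)$, and $\theta(s,t) = e^{-t}u(s,t)$.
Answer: $\theta(s, t) = 3 e^{-26 t} \sin(5 s)$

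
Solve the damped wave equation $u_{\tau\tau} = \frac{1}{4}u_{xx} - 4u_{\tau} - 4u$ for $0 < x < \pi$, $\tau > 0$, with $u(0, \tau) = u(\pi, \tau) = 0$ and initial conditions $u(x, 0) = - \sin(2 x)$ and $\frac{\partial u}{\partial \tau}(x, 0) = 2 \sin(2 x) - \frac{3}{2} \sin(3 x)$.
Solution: Substitute $u = e^{-2\tau}w$, i.e. $w = e^{2\tau}u$.
By the product rule, $u_{\tau} = e^{-2\tau}(w_{\tau} - 2w)$, $u_{\tau\tau} = e^{-2\tau}(w_{\tau\tau} - 4w_{\tau} + 4w)$, $u_{xx} = e^{-2\tau}w_{xx}$.
Substituting into the PDE and dividing by $e^{-2\tau}$: $w_{\tau\tau} - 4w_{\tau} + 4w = \frac{1}{4}w_{xx} - 4(w_{\tau} - 2w) - 4w$.
The lower-order terms cancel, leaving the standard wave equation $w_{\tau\tau} = \frac{1}{4}w_{xx}$.
Initial data for $w$: $w(x,0) = u(x,0) = - \sin(2 x)$; $w_{\tau}(x,0) = u_{\tau}(x,0) + 2u(x,0) = -\frac{3}{2} \sin(3 x)$. The boundary conditions carry over: $w(0,\tau) = w(\pi,\tau) = 0$.
Solve for $w$:
  Using separation of variables $w = X(x)T(\tau)$:
  Eigenfunctions: $\sin(nx)$, $n = 1, 2, 3, \ldots$
  General solution: $w(x, \tau) = \sum [A_n \cos(n \tau/2) + B_n \sin(n \tau/2)] \sin(nx)$
  From $w(x,0) = - \sin(2 x)$: $A_2=-1$. From $w_{\tau}(x,0) = -\frac{3}{2} \sin(3 x)$, using $w_{\tau}(x,0) = \sum \omega_n B_n \sin(nx)$ with $\omega_n = n/2$: $B_3 = (-3/2)/(3/2) = -1$.
Hence $w(x,\tau) = - \sin(2 x) \cos(\tau) - \sin(3 x) \sin(3 \tau/2)$.
Transform back: $u(x,\tau) = e^{-2\tau}w(x,\tau)$.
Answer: $u(x, \tau) = - e^{-2 \tau} \sin(3 \tau/2) \sin(3 x) -  e^{-2 \tau} \sin(2 x) \cos(\tau)$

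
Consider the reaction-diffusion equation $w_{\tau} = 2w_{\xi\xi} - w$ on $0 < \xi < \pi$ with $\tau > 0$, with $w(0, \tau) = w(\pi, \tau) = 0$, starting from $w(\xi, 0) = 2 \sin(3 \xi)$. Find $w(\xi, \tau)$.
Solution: Substitute $w = e^{-\tau}u$, i.e. $u = e^{\tau}w$.
By the product rule, $w_{\tau} = e^{-\tau}(u_{\tau} - u)$, $w_{\xi\xi} = e^{-\tau}u_{\xi\xi}$.
Substituting into the PDE and dividing by $e^{-\tau}$: $u_{\tau} - u = 2u_{\xi\xi} - u$.
The lower-order terms cancel, leaving the standard heat equation $u_{\tau} = 2u_{\xi\xi}$.
Initial data for $u$: $u(\xi,0) = w(\xi,0) = 2 \sin(3 \xi)$. The boundary conditions carry over: $u(0,\tau) = u(\pi,\tau) = 0$.
Solve for $u$:
  Using separation of variables $u = X(\xi)T(\tau)$:
  Eigenfunctions: $\sin(n\xi)$, $n = 1, 2, 3, \ldots$
  General solution: $u(\xi, \tau) = \sum c_n \sin(n\xi) e^{-2n^2 \tau}$
  Matching $u(\xi,0) = 2 \sin(3 \xi)$ term by term: $c_3=2$.
Hence $u(\xi,\tau) = 2 e^{-18 \tau} \sin(3 \xi)$.
Transform back: $w(\xi,\tau) = e^{-\tau}u(\xi,\tau)$.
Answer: $w(\xi, \tau) = 2 e^{-19 \tau} \sin(3 \xi)$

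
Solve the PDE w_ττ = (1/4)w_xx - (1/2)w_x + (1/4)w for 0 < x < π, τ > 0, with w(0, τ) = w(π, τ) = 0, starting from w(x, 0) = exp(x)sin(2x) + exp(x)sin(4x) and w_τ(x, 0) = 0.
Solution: Substitute w = exp(x)u, i.e. u = exp(-x)w.
By the product rule, w_x = exp(x)(u_x + u), w_xx = exp(x)(u_xx + 2u_x + u), w_ττ = exp(x)u_ττ.
Substituting into the PDE and dividing by exp(x): u_ττ = (1/4)(u_xx + 2u_x + u) - (1/2)(u_x + u) + (1/4)u.
The lower-order terms cancel, leaving the standard wave equation u_ττ = (1/4)u_xx.
Initial data for u: u(x,0) = exp(-x)w(x,0) = sin(2x) + sin(4x); u_τ(x,0) = exp(-x)w_τ(x,0) = 0. The boundary conditions carry over: u(0,τ) = u(π,τ) = 0.
Solve for u:
  Using separation of variables u = X(x)T(τ):
  Eigenfunctions: sin(nx), n = 1, 2, 3, ...
  General solution: u(x, τ) = Σ [A_n cos(n τ/2) + B_n sin(n τ/2)] sin(nx)
  From u(x,0) = sin(2x) + sin(4x): A_2=1, A_4=1. From u_τ(x,0) = 0: all B_n = 0.
Hence u(x,τ) = sin(2x)cos(τ) + sin(4x)cos(2τ).
Transform back: w(x,τ) = exp(x)u(x,τ).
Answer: w(x, τ) = exp(x)sin(2x)cos(τ) + exp(x)sin(4x)cos(2τ)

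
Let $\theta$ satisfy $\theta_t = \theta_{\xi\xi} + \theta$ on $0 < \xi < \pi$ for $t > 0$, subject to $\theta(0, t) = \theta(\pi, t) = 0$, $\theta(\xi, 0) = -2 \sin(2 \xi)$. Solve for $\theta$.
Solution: Substitute $\theta = e^{t}u$, i.e. $u = e^{-t}\theta$.
By the product rule, $\theta_t = e^{t}(u_t + u)$, $\theta_{\xi\xi} = e^{t}u_{\xi\xi}$.
Substituting into the PDE and dividing by $e^{t}$: $u_t + u = u_{\xi\xi} + u$.
The lower-order terms cancel, leaving the standard heat equation $u_t = u_{\xi\xi}$.
Initial data for $u$: $u(\xi,0) = \theta(\xi,0) = -2 \sin(2 \xi)$. The boundary conditions carry over: $u(0,t) = u(\pi,t) = 0$.
Solve for $u$:
  Using separation of variables $u = X(\xi)G(t)$:
  Eigenfunctions: $\sin(n\xi)$, $n = 1, 2, 3, \ldots$
  General solution: $u(\xi, t) = \sum c_n \sin(n\xi) e^{-n^2 t}$
  Matching $u(\xi,0) = -2 \sin(2 \xi)$ term by term: $c_2=-2$.
Hence $u(\xi,t) = -2 e^{-4 t} \sin(2 \xi)$.
Transform back: $\theta(\xi,t) = e^{t}u(\xi,t)$.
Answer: $\theta(\xi, t) = -2 e^{-3 t} \sin(2 \xi)$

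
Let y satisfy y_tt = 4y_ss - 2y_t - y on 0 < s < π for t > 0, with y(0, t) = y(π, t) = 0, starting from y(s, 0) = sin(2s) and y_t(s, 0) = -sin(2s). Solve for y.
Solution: Substitute y = exp(-t)u, i.e. u = exp(t)y.
By the product rule, y_t = exp(-t)(u_t - u), y_tt = exp(-t)(u_tt - 2u_t + u), y_ss = exp(-t)u_ss.
Substituting into the PDE and dividing by exp(-t): u_tt - 2u_t + u = 4u_ss - 2(u_t - u) - u.
The lower-order terms cancel, leaving the standard wave equation u_tt = 4u_ss.
Initial data for u: u(s,0) = y(s,0) = sin(2s); u_t(s,0) = y_t(s,0) + y(s,0) = 0. The boundary conditions carry over: u(0,t) = u(π,t) = 0.
Solve for u:
  Using separation of variables u = X(s)T(t):
  Eigenfunctions: sin(ns), n = 1, 2, 3, ...
  General solution: u(s, t) = Σ [A_n cos(2n t) + B_n sin(2n t)] sin(ns)
  From u(s,0) = sin(2s): A_2=1. From u_t(s,0) = 0: all B_n = 0.
Hence u(s,t) = sin(2s)cos(4t).
Transform back: y(s,t) = exp(-t)u(s,t).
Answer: y(s, t) = exp(-t)sin(2s)cos(4t)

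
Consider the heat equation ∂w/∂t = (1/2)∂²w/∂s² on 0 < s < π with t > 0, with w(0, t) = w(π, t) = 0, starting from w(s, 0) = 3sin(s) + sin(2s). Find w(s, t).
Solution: Separating variables: w = Σ c_n exp(-n²t/2) sin(ns). From w(s,0) = 3sin(s) + sin(2s): c_1=3, c_2=1.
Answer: w(s, t) = exp(-2t)sin(2s) + 3exp(-t/2)sin(s)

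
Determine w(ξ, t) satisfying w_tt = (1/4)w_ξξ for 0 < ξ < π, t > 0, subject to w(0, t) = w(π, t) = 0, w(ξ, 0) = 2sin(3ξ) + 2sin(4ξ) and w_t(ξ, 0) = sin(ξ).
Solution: Separating variables: w = Σ [A_n cos(ω_n t) + B_n sin(ω_n t)] sin(nξ), ω_n = n/2. From ICs (B_n = velocity coefficient / ω_n): A_3=2, A_4=2, B_1=2.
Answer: w(ξ, t) = 2sin(t/2)sin(ξ) + 2sin(3ξ)cos(3t/2) + 2sin(4ξ)cos(2t)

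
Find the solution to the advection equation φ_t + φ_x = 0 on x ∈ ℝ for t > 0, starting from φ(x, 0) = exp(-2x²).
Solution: By method of characteristics (waves move right with speed 1):
Along characteristics x - t = const, φ is constant, so φ(x,t) = f(x - t) with f = φ(·, 0).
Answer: φ(x, t) = exp(-2(-t + x)²)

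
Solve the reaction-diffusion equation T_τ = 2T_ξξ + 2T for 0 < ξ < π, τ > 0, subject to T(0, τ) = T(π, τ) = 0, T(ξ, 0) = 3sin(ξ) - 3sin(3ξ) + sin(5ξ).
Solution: Substitute T = exp(2τ)u, i.e. u = exp(-2τ)T.
By the product rule, T_τ = exp(2τ)(u_τ + 2u), T_ξξ = exp(2τ)u_ξξ.
Substituting into the PDE and dividing by exp(2τ): u_τ + 2u = 2u_ξξ + 2u.
The lower-order terms cancel, leaving the standard heat equation u_τ = 2u_ξξ.
Initial data for u: u(ξ,0) = T(ξ,0) = 3sin(ξ) - 3sin(3ξ) + sin(5ξ). The boundary conditions carry over: u(0,τ) = u(π,τ) = 0.
Solve for u:
  Using separation of variables u = X(ξ)G(τ):
  Eigenfunctions: sin(nξ), n = 1, 2, 3, ...
  General solution: u(ξ, τ) = Σ c_n sin(nξ) exp(-2n² τ)
  Matching u(ξ,0) = 3sin(ξ) - 3sin(3ξ) + sin(5ξ) term by term: c_1=3, c_3=-3, c_5=1.
Hence u(ξ,τ) = 3exp(-2τ)sin(ξ) - 3exp(-18τ)sin(3ξ) + exp(-50τ)sin(5ξ).
Transform back: T(ξ,τ) = exp(2τ)u(ξ,τ).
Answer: T(ξ, τ) = 3sin(ξ) - 3exp(-16τ)sin(3ξ) + exp(-48τ)sin(5ξ)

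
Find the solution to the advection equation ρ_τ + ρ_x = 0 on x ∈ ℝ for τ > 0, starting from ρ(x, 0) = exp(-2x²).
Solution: By characteristics (dx/dτ = 1), ρ(x,τ) = f(x - τ) with f = ρ(·, 0).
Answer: ρ(x, τ) = exp(-2(x - τ)²)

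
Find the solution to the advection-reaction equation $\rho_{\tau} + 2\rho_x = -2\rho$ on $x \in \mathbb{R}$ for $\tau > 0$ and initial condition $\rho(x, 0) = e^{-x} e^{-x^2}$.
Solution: Substitute $\rho = e^{-x}u$.
Then $\rho_x = e^{-x}(u_x - u)$, $\rho_{\tau} = e^{-x}u_{\tau}$; substituting and dividing by $e^{-x}$, the lower-order terms cancel: $u_{\tau} + 2u_x = 0$ (standard advection equation).
Data for $u$: $u(x,0) = e^{x}\rho(x,0) = e^{-x^2}$.
By characteristics ($dx/d\tau = 2$), $u(x,\tau) = f(x - 2\tau)$ with $f = u( \cdot , 0)$.
So $u(x,\tau) = e^{-(x - 2 \tau)^2}$, and $\rho(x,\tau) = e^{-x}u(x,\tau)$.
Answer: $\rho(x, \tau) = e^{-x} e^{-(-2 \tau + x)^2}$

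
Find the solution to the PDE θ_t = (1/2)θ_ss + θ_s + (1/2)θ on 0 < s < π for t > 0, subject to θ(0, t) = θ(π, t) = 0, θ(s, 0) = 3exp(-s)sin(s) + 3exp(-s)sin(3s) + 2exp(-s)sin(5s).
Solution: Substitute θ = exp(-s)u.
Then θ_s = exp(-s)(u_s - u), θ_ss = exp(-s)(u_ss - 2u_s + u), θ_t = exp(-s)u_t; substituting and dividing by exp(-s), the lower-order terms cancel: u_t = (1/2)u_ss (standard heat equation).
Data for u: u(s,0) = exp(s)θ(s,0) = 3sin(s) + 3sin(3s) + 2sin(5s). The boundary conditions carry over: u(0,t) = u(π,t) = 0.
Separating variables: u = Σ c_n exp(-n²t/2) sin(ns). From u(s,0) = 3sin(s) + 3sin(3s) + 2sin(5s): c_1=3, c_3=3, c_5=2.
So u(s,t) = 3exp(-t/2)sin(s) + 3exp(-9t/2)sin(3s) + 2exp(-25t/2)sin(5s), and θ(s,t) = exp(-s)u(s,t).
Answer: θ(s, t) = 3exp(-s)exp(-t/2)sin(s) + 3exp(-s)exp(-9t/2)sin(3s) + 2exp(-s)exp(-25t/2)sin(5s)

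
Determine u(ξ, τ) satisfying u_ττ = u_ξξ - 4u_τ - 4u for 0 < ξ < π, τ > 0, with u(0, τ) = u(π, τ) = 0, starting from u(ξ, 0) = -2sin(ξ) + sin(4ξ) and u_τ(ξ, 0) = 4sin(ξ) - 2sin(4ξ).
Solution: Substitute u = exp(-2τ)w.
Then u_τ = exp(-2τ)(w_τ - 2w), u_ττ = exp(-2τ)(w_ττ - 4w_τ + 4w), u_ξξ = exp(-2τ)w_ξξ; substituting and dividing by exp(-2τ), the lower-order terms cancel: w_ττ = w_ξξ (standard wave equation).
Data for w: w(ξ,0) = u(ξ,0) = -2sin(ξ) + sin(4ξ); w_τ(ξ,0) = u_τ(ξ,0) + 2u(ξ,0) = 0. The boundary conditions carry over: w(0,τ) = w(π,τ) = 0.
Separating variables: w = Σ [A_n cos(ω_n τ) + B_n sin(ω_n τ)] sin(nξ), ω_n = n. From ICs: A_1=-2, A_4=1.
So w(ξ,τ) = -2sin(ξ)cos(τ) + sin(4ξ)cos(4τ), and u(ξ,τ) = exp(-2τ)w(ξ,τ).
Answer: u(ξ, τ) = -2exp(-2τ)sin(ξ)cos(τ) + exp(-2τ)sin(4ξ)cos(4τ)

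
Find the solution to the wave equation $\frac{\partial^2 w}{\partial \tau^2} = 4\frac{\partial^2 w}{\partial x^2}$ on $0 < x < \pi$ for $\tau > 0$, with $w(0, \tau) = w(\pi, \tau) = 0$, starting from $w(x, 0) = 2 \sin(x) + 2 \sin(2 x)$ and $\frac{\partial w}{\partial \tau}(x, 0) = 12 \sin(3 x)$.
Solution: Using separation of variables $w = X(x)T(\tau)$:
Eigenfunctions: $\sin(nx)$, $n = 1, 2, 3, \ldots$
General solution: $w(x, \tau) = \sum [A_n \cos(2n \tau) + B_n \sin(2n \tau)] \sin(nx)$
From $w(x,0) = 2 \sin(x) + 2 \sin(2 x)$: $A_1=2, A_2=2$. From $w_{\tau}(x,0) = 12 \sin(3 x)$, using $w_{\tau}(x,0) = \sum \omega_n B_n \sin(nx)$ with $\omega_n = 2n$: $B_3 = 12/6 = 2$.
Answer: $w(x, \tau) = 2 \sin(6 \tau) \sin(3 x) + 2 \sin(x) \cos(2 \tau) + 2 \sin(2 x) \cos(4 \tau)$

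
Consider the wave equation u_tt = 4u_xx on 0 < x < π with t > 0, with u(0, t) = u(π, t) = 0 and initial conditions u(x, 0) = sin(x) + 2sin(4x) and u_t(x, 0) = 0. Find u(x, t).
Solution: Separating variables: u = Σ [A_n cos(ω_n t) + B_n sin(ω_n t)] sin(nx), ω_n = 2n. From ICs: A_1=1, A_4=2.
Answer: u(x, t) = sin(x)cos(2t) + 2sin(4x)cos(8t)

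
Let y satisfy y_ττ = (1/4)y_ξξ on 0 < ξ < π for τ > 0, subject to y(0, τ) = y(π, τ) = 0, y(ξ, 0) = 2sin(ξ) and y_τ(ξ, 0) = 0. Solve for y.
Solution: Separating variables: y = Σ [A_n cos(ω_n τ) + B_n sin(ω_n τ)] sin(nξ), ω_n = n/2. From ICs: A_1=2.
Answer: y(ξ, τ) = 2sin(ξ)cos(τ/2)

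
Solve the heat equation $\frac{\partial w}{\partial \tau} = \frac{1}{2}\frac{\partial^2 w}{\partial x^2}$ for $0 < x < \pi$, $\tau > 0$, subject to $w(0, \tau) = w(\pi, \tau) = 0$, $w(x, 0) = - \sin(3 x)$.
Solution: Separating variables: $w = \sum c_n e^{-n^2\tau/2} \sin(nx)$. From $w(x,0) = - \sin(3 x)$: $c_3=-1$.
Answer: $w(x, \tau) = - e^{-9 \tau/2} \sin(3 x)$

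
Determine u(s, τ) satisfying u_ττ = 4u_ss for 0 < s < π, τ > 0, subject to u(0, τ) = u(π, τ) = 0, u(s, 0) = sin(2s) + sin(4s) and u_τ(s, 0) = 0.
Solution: Using separation of variables u = X(s)T(τ):
Eigenfunctions: sin(ns), n = 1, 2, 3, ...
General solution: u(s, τ) = Σ [A_n cos(2n τ) + B_n sin(2n τ)] sin(ns)
From u(s,0) = sin(2s) + sin(4s): A_2=1, A_4=1. From u_τ(s,0) = 0: all B_n = 0.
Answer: u(s, τ) = sin(2s)cos(4τ) + sin(4s)cos(8τ)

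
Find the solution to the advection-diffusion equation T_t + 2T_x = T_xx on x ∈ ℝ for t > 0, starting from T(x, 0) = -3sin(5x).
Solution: Change to a moving frame: let η = x - 2t, σ = t and write T(x,t) = u(η,σ).
By the chain rule T_t = u_σ - 2u_η, T_x = u_η, T_xx = u_ηη.
Then T_t + 2T_x = u_σ: the advection term cancels and the PDE becomes the heat equation u_σ = u_ηη on η ∈ ℝ.
Initial data: u(η,0) = T(η,0) = -3sin(5η).
On η ∈ ℝ each mode satisfies (sin(nη))″ = -n² sin(nη), so exp(-n²σ) sin(nη) solves the heat equation; by superposition u(η,σ) = Σ c_n exp(-n²σ) sin(nη).
Reading off the coefficients: c_5=-3, so u(η,σ) = -3exp(-25σ)sin(5η).
Substituting back η = x - 2t, σ = t: T(x,t) = u(x - 2t, t).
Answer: T(x, t) = 3exp(-25t)sin(10t - 5x)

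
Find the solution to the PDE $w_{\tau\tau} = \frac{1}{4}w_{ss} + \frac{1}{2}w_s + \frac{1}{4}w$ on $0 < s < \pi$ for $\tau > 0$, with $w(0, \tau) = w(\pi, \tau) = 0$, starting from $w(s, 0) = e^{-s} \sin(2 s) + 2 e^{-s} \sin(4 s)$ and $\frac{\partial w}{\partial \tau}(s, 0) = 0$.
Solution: Substitute $w = e^{-s}u$.
Then $w_s = e^{-s}(u_s - u)$, $w_{ss} = e^{-s}(u_{ss} - 2u_s + u)$, $w_{\tau\tau} = e^{-s}u_{\tau\tau}$; substituting and dividing by $e^{-s}$, the lower-order terms cancel: $u_{\tau\tau} = \frac{1}{4}u_{ss}$ (standard wave equation).
Data for $u$: $u(s,0) = e^{s}w(s,0) = \sin(2 s) + 2 \sin(4 s)$; $u_{\tau}(s,0) = e^{s}w_{\tau}(s,0) = 0$. The boundary conditions carry over: $u(0,\tau) = u(\pi,\tau) = 0$.
Separating variables: $u = \sum [A_n \cos(\omega_n \tau) + B_n \sin(\omega_n \tau)] \sin(ns)$, $\omega_n = n/2$. From ICs: $A_2=1, A_4=2$.
So $u(s,\tau) = \sin(2 s) \cos(\tau) + 2 \sin(4 s) \cos(2 \tau)$, and $w(s,\tau) = e^{-s}u(s,\tau)$.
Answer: $w(s, \tau) = e^{-s} \sin(2 s) \cos(\tau) + 2 e^{-s} \sin(4 s) \cos(2 \tau)$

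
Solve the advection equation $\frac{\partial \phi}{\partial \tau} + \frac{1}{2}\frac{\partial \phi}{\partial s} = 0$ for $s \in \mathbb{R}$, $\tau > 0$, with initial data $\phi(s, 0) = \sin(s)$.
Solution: By characteristics ($ds/d\tau = 1/2$), $\phi(s,\tau) = f(s - \frac{1}{2}\tau)$ with $f = \phi( \cdot , 0)$.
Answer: $\phi(s, \tau) = - \sin(\tau/2 - s)$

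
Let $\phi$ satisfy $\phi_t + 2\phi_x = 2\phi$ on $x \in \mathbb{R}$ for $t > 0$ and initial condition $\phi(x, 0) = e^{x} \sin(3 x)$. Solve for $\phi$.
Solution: Substitute $\phi = e^{x}u$.
Then $\phi_x = e^{x}(u_x + u)$, $\phi_t = e^{x}u_t$; substituting and dividing by $e^{x}$, the lower-order terms cancel: $u_t + 2u_x = 0$ (standard advection equation).
Data for $u$: $u(x,0) = e^{-x}\phi(x,0) = \sin(3 x)$.
By characteristics ($dx/dt = 2$), $u(x,t) = f(x - 2t)$ with $f = u( \cdot , 0)$.
So $u(x,t) = - \sin(6 t - 3 x)$, and $\phi(x,t) = e^{x}u(x,t)$.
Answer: $\phi(x, t) = - e^{x} \sin(6 t - 3 x)$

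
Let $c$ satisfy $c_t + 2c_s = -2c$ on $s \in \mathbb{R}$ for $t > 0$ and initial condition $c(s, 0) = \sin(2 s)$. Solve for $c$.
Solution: Substitute $c = e^{-2t}u$, i.e. $u = e^{2t}c$.
By the product rule, $c_t = e^{-2t}(u_t - 2u)$, $c_s = e^{-2t}u_s$.
Substituting into the PDE and dividing by $e^{-2t}$: $u_t - 2u + 2u_s = -2u$.
The lower-order terms cancel, leaving the standard advection equation $u_t + 2u_s = 0$.
Initial data for $u$: $u(s,0) = c(s,0) = \sin(2 s)$.
Solve for $u$:
  By method of characteristics (waves move right with speed 2):
  Along characteristics $s - 2t =$ const, $u$ is constant, so $u(s,t) = f(s - 2t)$ with $f = u( \cdot , 0)$.
Hence $u(s,t) = \sin(2 s - 4 t)$.
Transform back: $c(s,t) = e^{-2t}u(s,t)$.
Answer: $c(s, t) = e^{-2 t} \sin(2 s - 4 t)$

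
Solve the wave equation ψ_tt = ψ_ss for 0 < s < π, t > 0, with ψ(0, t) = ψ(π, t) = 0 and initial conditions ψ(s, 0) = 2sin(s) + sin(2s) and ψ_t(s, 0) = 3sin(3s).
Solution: Separating variables: ψ = Σ [A_n cos(ω_n t) + B_n sin(ω_n t)] sin(ns), ω_n = n. From ICs (B_n = velocity coefficient / ω_n): A_1=2, A_2=1, B_3=1.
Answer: ψ(s, t) = 2sin(s)cos(t) + sin(2s)cos(2t) + sin(3s)sin(3t)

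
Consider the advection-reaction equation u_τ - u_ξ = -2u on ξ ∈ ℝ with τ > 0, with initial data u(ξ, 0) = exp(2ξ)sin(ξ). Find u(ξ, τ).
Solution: Substitute u = exp(2ξ)w.
Then u_ξ = exp(2ξ)(w_ξ + 2w), u_τ = exp(2ξ)w_τ; substituting and dividing by exp(2ξ), the lower-order terms cancel: w_τ - w_ξ = 0 (standard advection equation).
Data for w: w(ξ,0) = exp(-2ξ)u(ξ,0) = sin(ξ).
By characteristics (dξ/dτ = -1), w(ξ,τ) = f(ξ + τ) with f = w(·, 0).
So w(ξ,τ) = sin(ξ + τ), and u(ξ,τ) = exp(2ξ)w(ξ,τ).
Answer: u(ξ, τ) = exp(2ξ)sin(ξ + τ)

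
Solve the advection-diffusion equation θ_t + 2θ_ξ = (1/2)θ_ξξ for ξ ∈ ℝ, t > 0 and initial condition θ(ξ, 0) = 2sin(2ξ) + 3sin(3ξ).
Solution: Change to a moving frame: let η = ξ - 2t, σ = t and write θ(ξ,t) = u(η,σ).
By the chain rule θ_t = u_σ - 2u_η, θ_ξ = u_η, θ_ξξ = u_ηη.
Then θ_t + 2θ_ξ = u_σ: the advection term cancels and the PDE becomes the heat equation u_σ = (1/2)u_ηη on η ∈ ℝ.
Initial data: u(η,0) = θ(η,0) = 2sin(2η) + 3sin(3η).
On η ∈ ℝ each mode satisfies (sin(nη))″ = -n² sin(nη), so exp(-n²σ/2) sin(nη) solves the heat equation; by superposition u(η,σ) = Σ c_n exp(-n²σ/2) sin(nη).
Reading off the coefficients: c_2=2, c_3=3, so u(η,σ) = 2exp(-2σ)sin(2η) + 3exp(-9σ/2)sin(3η).
Substituting back η = ξ - 2t, σ = t: θ(ξ,t) = u(ξ - 2t, t).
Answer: θ(ξ, t) = -2exp(-2t)sin(4t - 2ξ) - 3exp(-9t/2)sin(6t - 3ξ)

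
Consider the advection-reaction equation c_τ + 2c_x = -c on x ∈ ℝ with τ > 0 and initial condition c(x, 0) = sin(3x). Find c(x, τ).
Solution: Substitute c = exp(-τ)u, i.e. u = exp(τ)c.
By the product rule, c_τ = exp(-τ)(u_τ - u), c_x = exp(-τ)u_x.
Substituting into the PDE and dividing by exp(-τ): u_τ - u + 2u_x = -u.
The lower-order terms cancel, leaving the standard advection equation u_τ + 2u_x = 0.
Initial data for u: u(x,0) = c(x,0) = sin(3x).
Solve for u:
  By method of characteristics (waves move right with speed 2):
  Along characteristics x - 2τ = const, u is constant, so u(x,τ) = f(x - 2τ) with f = u(·, 0).
Hence u(x,τ) = sin(3x - 6τ).
Transform back: c(x,τ) = exp(-τ)u(x,τ).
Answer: c(x, τ) = exp(-τ)sin(3x - 6τ)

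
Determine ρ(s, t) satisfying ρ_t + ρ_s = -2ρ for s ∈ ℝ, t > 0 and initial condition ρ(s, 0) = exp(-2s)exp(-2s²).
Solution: Substitute ρ = exp(-2s)u, i.e. u = exp(2s)ρ.
By the product rule, ρ_s = exp(-2s)(u_s - 2u), ρ_t = exp(-2s)u_t.
Substituting into the PDE and dividing by exp(-2s): u_t + (u_s - 2u) = -2u.
The lower-order terms cancel, leaving the standard advection equation u_t + u_s = 0.
Initial data for u: u(s,0) = exp(2s)ρ(s,0) = exp(-2s²).
Solve for u:
  By method of characteristics (waves move right with speed 1):
  Along characteristics s - t = const, u is constant, so u(s,t) = f(s - t) with f = u(·, 0).
Hence u(s,t) = exp(-2(s - t)²).
Transform back: ρ(s,t) = exp(-2s)u(s,t).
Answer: ρ(s, t) = exp(-2s)exp(-2(s - t)²)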